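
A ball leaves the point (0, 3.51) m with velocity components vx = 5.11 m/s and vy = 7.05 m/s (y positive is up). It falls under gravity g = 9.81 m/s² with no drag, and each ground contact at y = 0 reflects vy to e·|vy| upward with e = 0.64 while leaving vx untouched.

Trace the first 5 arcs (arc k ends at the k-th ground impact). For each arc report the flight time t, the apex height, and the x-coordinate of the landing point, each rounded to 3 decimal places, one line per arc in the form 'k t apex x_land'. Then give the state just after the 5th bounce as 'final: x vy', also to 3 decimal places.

Arc 1: start y=3.510, vy=7.050 → t=1.829, apex=6.043, x_land=9.344, impact vy=-10.889
  bounce: vy ← 0.64·10.889 = 6.969
Arc 2: start y=0.000, vy=6.969 → t=1.421, apex=2.475, x_land=16.605, impact vy=-6.969
  bounce: vy ← 0.64·6.969 = 4.460
Arc 3: start y=0.000, vy=4.460 → t=0.909, apex=1.014, x_land=21.251, impact vy=-4.460
  bounce: vy ← 0.64·4.460 = 2.854
Arc 4: start y=0.000, vy=2.854 → t=0.582, apex=0.415, x_land=24.225, impact vy=-2.854
  bounce: vy ← 0.64·2.854 = 1.827
Arc 5: start y=0.000, vy=1.827 → t=0.372, apex=0.170, x_land=26.128, impact vy=-1.827
  bounce: vy ← 0.64·1.827 = 1.169

1 1.829 6.043 9.344
2 1.421 2.475 16.605
3 0.909 1.014 21.251
4 0.582 0.415 24.225
5 0.372 0.170 26.128
final: 26.128 1.169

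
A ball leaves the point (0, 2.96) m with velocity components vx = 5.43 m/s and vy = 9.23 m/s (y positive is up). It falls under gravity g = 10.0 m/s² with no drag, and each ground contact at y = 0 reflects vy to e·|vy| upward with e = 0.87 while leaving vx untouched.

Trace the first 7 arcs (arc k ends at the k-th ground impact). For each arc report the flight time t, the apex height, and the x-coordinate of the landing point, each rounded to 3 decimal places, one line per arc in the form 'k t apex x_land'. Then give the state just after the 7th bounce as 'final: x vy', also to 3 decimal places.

Arc 1: start y=2.960, vy=9.230 → t=2.125, apex=7.220, x_land=11.537, impact vy=-12.016
  bounce: vy ← 0.87·12.016 = 10.454
Arc 2: start y=0.000, vy=10.454 → t=2.091, apex=5.465, x_land=22.890, impact vy=-10.454
  bounce: vy ← 0.87·10.454 = 9.095
Arc 3: start y=0.000, vy=9.095 → t=1.819, apex=4.136, x_land=32.767, impact vy=-9.095
  bounce: vy ← 0.87·9.095 = 7.913
Arc 4: start y=0.000, vy=7.913 → t=1.583, apex=3.131, x_land=41.361, impact vy=-7.913
  bounce: vy ← 0.87·7.913 = 6.884
Arc 5: start y=0.000, vy=6.884 → t=1.377, apex=2.370, x_land=48.837, impact vy=-6.884
  bounce: vy ← 0.87·6.884 = 5.989
Arc 6: start y=0.000, vy=5.989 → t=1.198, apex=1.794, x_land=55.341, impact vy=-5.989
  bounce: vy ← 0.87·5.989 = 5.211
Arc 7: start y=0.000, vy=5.211 → t=1.042, apex=1.358, x_land=61.000, impact vy=-5.211
  bounce: vy ← 0.87·5.211 = 4.533

1 2.125 7.220 11.537
2 2.091 5.465 22.890
3 1.819 4.136 32.767
4 1.583 3.131 41.361
5 1.377 2.370 48.837
6 1.198 1.794 55.341
7 1.042 1.358 61.000
final: 61.000 4.533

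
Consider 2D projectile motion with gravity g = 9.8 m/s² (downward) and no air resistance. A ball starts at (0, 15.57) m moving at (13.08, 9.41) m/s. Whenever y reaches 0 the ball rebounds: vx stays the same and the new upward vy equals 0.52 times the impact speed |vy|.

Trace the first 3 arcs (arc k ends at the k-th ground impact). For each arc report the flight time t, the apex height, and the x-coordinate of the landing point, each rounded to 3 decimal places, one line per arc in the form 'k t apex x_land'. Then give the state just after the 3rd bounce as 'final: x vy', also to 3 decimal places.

Arc 1: start y=15.570, vy=9.410 → t=2.985, apex=20.088, x_land=39.043, impact vy=-19.842
  bounce: vy ← 0.52·19.842 = 10.318
Arc 2: start y=0.000, vy=10.318 → t=2.106, apex=5.432, x_land=66.586, impact vy=-10.318
  bounce: vy ← 0.52·10.318 = 5.365
Arc 3: start y=0.000, vy=5.365 → t=1.095, apex=1.469, x_land=80.908, impact vy=-5.365
  bounce: vy ← 0.52·5.365 = 2.790

1 2.985 20.088 39.043
2 2.106 5.432 66.586
3 1.095 1.469 80.908
final: 80.908 2.790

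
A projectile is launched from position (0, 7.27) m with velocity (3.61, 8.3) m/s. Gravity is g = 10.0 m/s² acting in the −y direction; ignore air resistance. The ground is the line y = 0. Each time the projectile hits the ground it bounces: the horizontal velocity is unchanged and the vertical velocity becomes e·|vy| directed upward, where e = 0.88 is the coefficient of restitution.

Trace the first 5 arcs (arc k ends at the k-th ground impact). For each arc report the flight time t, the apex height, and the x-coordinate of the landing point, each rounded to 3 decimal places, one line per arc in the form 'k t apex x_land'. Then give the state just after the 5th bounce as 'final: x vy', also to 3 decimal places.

1 2.294 10.715 8.281
2 2.576 8.297 17.582
3 2.267 6.425 25.766
4 1.995 4.976 32.969
5 1.756 3.853 39.307
final: 39.307 7.725

Arc 1: start y=7.270, vy=8.300 → t=2.294, apex=10.715, x_land=8.281, impact vy=-14.639
  bounce: vy ← 0.88·14.639 = 12.882
Arc 2: start y=0.000, vy=12.882 → t=2.576, apex=8.297, x_land=17.582, impact vy=-12.882
  bounce: vy ← 0.88·12.882 = 11.336
Arc 3: start y=0.000, vy=11.336 → t=2.267, apex=6.425, x_land=25.766, impact vy=-11.336
  bounce: vy ← 0.88·11.336 = 9.976
Arc 4: start y=0.000, vy=9.976 → t=1.995, apex=4.976, x_land=32.969, impact vy=-9.976
  bounce: vy ← 0.88·9.976 = 8.779
Arc 5: start y=0.000, vy=8.779 → t=1.756, apex=3.853, x_land=39.307, impact vy=-8.779
  bounce: vy ← 0.88·8.779 = 7.725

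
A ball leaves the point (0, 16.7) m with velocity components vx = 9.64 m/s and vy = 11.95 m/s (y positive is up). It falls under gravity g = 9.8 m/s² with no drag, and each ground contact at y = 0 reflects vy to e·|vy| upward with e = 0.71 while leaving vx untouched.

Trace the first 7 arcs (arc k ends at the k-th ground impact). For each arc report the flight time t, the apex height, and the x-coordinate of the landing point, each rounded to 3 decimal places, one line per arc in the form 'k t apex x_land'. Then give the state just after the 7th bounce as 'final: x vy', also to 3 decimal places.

Arc 1: start y=16.700, vy=11.950 → t=3.432, apex=23.986, x_land=33.083, impact vy=-21.682
  bounce: vy ← 0.71·21.682 = 15.394
Arc 2: start y=0.000, vy=15.394 → t=3.142, apex=12.091, x_land=63.369, impact vy=-15.394
  bounce: vy ← 0.71·15.394 = 10.930
Arc 3: start y=0.000, vy=10.930 → t=2.231, apex=6.095, x_land=84.873, impact vy=-10.930
  bounce: vy ← 0.71·10.930 = 7.760
Arc 4: start y=0.000, vy=7.760 → t=1.584, apex=3.073, x_land=100.140, impact vy=-7.760
  bounce: vy ← 0.71·7.760 = 5.510
Arc 5: start y=0.000, vy=5.510 → t=1.124, apex=1.549, x_land=110.980, impact vy=-5.510
  bounce: vy ← 0.71·5.510 = 3.912
Arc 6: start y=0.000, vy=3.912 → t=0.798, apex=0.781, x_land=118.676, impact vy=-3.912
  bounce: vy ← 0.71·3.912 = 2.778
Arc 7: start y=0.000, vy=2.778 → t=0.567, apex=0.394, x_land=124.140, impact vy=-2.778
  bounce: vy ← 0.71·2.778 = 1.972

1 3.432 23.986 33.083
2 3.142 12.091 63.369
3 2.231 6.095 84.873
4 1.584 3.073 100.140
5 1.124 1.549 110.980
6 0.798 0.781 118.676
7 0.567 0.394 124.140
final: 124.140 1.972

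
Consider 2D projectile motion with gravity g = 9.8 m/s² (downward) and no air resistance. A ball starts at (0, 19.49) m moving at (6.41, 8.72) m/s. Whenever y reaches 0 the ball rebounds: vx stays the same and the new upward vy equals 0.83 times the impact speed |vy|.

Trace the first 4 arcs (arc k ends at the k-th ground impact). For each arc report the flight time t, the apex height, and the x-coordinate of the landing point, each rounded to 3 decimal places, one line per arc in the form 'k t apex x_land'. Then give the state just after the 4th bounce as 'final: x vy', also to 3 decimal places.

1 3.074 23.370 19.702
2 3.625 16.099 42.940
3 3.009 11.091 62.227
4 2.497 7.640 78.236
final: 78.236 10.157

Arc 1: start y=19.490, vy=8.720 → t=3.074, apex=23.370, x_land=19.702, impact vy=-21.402
  bounce: vy ← 0.83·21.402 = 17.764
Arc 2: start y=0.000, vy=17.764 → t=3.625, apex=16.099, x_land=42.940, impact vy=-17.764
  bounce: vy ← 0.83·17.764 = 14.744
Arc 3: start y=0.000, vy=14.744 → t=3.009, apex=11.091, x_land=62.227, impact vy=-14.744
  bounce: vy ← 0.83·14.744 = 12.237
Arc 4: start y=0.000, vy=12.237 → t=2.497, apex=7.640, x_land=78.236, impact vy=-12.237
  bounce: vy ← 0.83·12.237 = 10.157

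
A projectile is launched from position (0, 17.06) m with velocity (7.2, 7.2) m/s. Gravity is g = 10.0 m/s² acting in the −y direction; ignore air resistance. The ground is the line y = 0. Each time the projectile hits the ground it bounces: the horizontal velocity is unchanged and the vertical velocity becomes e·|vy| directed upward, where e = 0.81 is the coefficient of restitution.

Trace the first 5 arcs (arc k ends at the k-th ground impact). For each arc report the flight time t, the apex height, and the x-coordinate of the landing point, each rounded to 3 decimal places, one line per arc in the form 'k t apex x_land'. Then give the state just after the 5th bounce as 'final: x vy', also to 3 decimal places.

1 2.703 19.652 19.458
2 3.212 12.894 42.582
3 2.601 8.460 61.313
4 2.107 5.550 76.485
5 1.707 3.642 88.774
final: 88.774 6.913

Arc 1: start y=17.060, vy=7.200 → t=2.703, apex=19.652, x_land=19.458, impact vy=-19.825
  bounce: vy ← 0.81·19.825 = 16.058
Arc 2: start y=0.000, vy=16.058 → t=3.212, apex=12.894, x_land=42.582, impact vy=-16.058
  bounce: vy ← 0.81·16.058 = 13.007
Arc 3: start y=0.000, vy=13.007 → t=2.601, apex=8.460, x_land=61.313, impact vy=-13.007
  bounce: vy ← 0.81·13.007 = 10.536
Arc 4: start y=0.000, vy=10.536 → t=2.107, apex=5.550, x_land=76.485, impact vy=-10.536
  bounce: vy ← 0.81·10.536 = 8.534
Arc 5: start y=0.000, vy=8.534 → t=1.707, apex=3.642, x_land=88.774, impact vy=-8.534
  bounce: vy ← 0.81·8.534 = 6.913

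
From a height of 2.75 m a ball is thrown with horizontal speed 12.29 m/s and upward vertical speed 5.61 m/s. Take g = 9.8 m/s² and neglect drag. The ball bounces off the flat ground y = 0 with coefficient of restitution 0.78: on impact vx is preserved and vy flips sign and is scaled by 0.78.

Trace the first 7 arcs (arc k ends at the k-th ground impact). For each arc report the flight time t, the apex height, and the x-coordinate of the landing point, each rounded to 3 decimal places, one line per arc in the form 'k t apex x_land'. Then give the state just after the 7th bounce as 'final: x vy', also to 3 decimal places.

1 1.515 4.356 18.623
2 1.471 2.650 36.699
3 1.147 1.612 50.798
4 0.895 0.981 61.796
5 0.698 0.597 70.374
6 0.544 0.363 77.065
7 0.425 0.221 82.284
final: 82.284 1.623

Arc 1: start y=2.750, vy=5.610 → t=1.515, apex=4.356, x_land=18.623, impact vy=-9.240
  bounce: vy ← 0.78·9.240 = 7.207
Arc 2: start y=0.000, vy=7.207 → t=1.471, apex=2.650, x_land=36.699, impact vy=-7.207
  bounce: vy ← 0.78·7.207 = 5.621
Arc 3: start y=0.000, vy=5.621 → t=1.147, apex=1.612, x_land=50.798, impact vy=-5.621
  bounce: vy ← 0.78·5.621 = 4.385
Arc 4: start y=0.000, vy=4.385 → t=0.895, apex=0.981, x_land=61.796, impact vy=-4.385
  bounce: vy ← 0.78·4.385 = 3.420
Arc 5: start y=0.000, vy=3.420 → t=0.698, apex=0.597, x_land=70.374, impact vy=-3.420
  bounce: vy ← 0.78·3.420 = 2.668
Arc 6: start y=0.000, vy=2.668 → t=0.544, apex=0.363, x_land=77.065, impact vy=-2.668
  bounce: vy ← 0.78·2.668 = 2.081
Arc 7: start y=0.000, vy=2.081 → t=0.425, apex=0.221, x_land=82.284, impact vy=-2.081
  bounce: vy ← 0.78·2.081 = 1.623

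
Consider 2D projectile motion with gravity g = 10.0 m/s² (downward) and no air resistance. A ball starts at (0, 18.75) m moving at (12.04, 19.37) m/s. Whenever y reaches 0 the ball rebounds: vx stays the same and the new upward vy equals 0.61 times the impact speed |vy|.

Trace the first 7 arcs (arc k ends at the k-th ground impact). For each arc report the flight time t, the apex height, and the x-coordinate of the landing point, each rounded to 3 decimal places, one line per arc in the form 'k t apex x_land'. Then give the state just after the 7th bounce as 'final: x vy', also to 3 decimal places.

1 4.676 37.510 56.299
2 3.342 13.957 96.531
3 2.038 5.194 121.073
4 1.243 1.933 136.043
5 0.758 0.719 145.175
6 0.463 0.268 150.745
7 0.282 0.100 154.143
final: 154.143 0.861

Arc 1: start y=18.750, vy=19.370 → t=4.676, apex=37.510, x_land=56.299, impact vy=-27.390
  bounce: vy ← 0.61·27.390 = 16.708
Arc 2: start y=0.000, vy=16.708 → t=3.342, apex=13.957, x_land=96.531, impact vy=-16.708
  bounce: vy ← 0.61·16.708 = 10.192
Arc 3: start y=0.000, vy=10.192 → t=2.038, apex=5.194, x_land=121.073, impact vy=-10.192
  bounce: vy ← 0.61·10.192 = 6.217
Arc 4: start y=0.000, vy=6.217 → t=1.243, apex=1.933, x_land=136.043, impact vy=-6.217
  bounce: vy ← 0.61·6.217 = 3.792
Arc 5: start y=0.000, vy=3.792 → t=0.758, apex=0.719, x_land=145.175, impact vy=-3.792
  bounce: vy ← 0.61·3.792 = 2.313
Arc 6: start y=0.000, vy=2.313 → t=0.463, apex=0.268, x_land=150.745, impact vy=-2.313
  bounce: vy ← 0.61·2.313 = 1.411
Arc 7: start y=0.000, vy=1.411 → t=0.282, apex=0.100, x_land=154.143, impact vy=-1.411
  bounce: vy ← 0.61·1.411 = 0.861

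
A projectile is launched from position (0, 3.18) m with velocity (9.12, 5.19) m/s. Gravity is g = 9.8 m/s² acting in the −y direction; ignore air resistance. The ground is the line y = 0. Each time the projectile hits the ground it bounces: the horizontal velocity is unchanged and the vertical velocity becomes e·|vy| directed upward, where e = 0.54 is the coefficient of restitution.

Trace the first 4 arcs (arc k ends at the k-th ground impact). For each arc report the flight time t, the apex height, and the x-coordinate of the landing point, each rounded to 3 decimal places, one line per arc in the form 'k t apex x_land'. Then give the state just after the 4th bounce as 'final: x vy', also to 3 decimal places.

Arc 1: start y=3.180, vy=5.190 → t=1.494, apex=4.554, x_land=13.622, impact vy=-9.448
  bounce: vy ← 0.54·9.448 = 5.102
Arc 2: start y=0.000, vy=5.102 → t=1.041, apex=1.328, x_land=23.118, impact vy=-5.102
  bounce: vy ← 0.54·5.102 = 2.755
Arc 3: start y=0.000, vy=2.755 → t=0.562, apex=0.387, x_land=28.246, impact vy=-2.755
  bounce: vy ← 0.54·2.755 = 1.488
Arc 4: start y=0.000, vy=1.488 → t=0.304, apex=0.113, x_land=31.015, impact vy=-1.488
  bounce: vy ← 0.54·1.488 = 0.803

1 1.494 4.554 13.622
2 1.041 1.328 23.118
3 0.562 0.387 28.246
4 0.304 0.113 31.015
final: 31.015 0.803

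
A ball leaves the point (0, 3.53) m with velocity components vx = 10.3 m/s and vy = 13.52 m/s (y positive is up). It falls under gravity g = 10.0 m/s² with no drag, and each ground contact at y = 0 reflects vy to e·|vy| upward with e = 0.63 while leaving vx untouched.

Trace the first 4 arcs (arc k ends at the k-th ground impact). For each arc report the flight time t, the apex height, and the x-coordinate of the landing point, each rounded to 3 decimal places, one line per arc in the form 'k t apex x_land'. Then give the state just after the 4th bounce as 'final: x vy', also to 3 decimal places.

1 2.944 12.670 30.321
2 2.006 5.029 50.980
3 1.264 1.996 63.995
4 0.796 0.792 72.194
final: 72.194 2.508

Arc 1: start y=3.530, vy=13.520 → t=2.944, apex=12.670, x_land=30.321, impact vy=-15.918
  bounce: vy ← 0.63·15.918 = 10.028
Arc 2: start y=0.000, vy=10.028 → t=2.006, apex=5.029, x_land=50.980, impact vy=-10.028
  bounce: vy ← 0.63·10.028 = 6.318
Arc 3: start y=0.000, vy=6.318 → t=1.264, apex=1.996, x_land=63.995, impact vy=-6.318
  bounce: vy ← 0.63·6.318 = 3.980
Arc 4: start y=0.000, vy=3.980 → t=0.796, apex=0.792, x_land=72.194, impact vy=-3.980
  bounce: vy ← 0.63·3.980 = 2.508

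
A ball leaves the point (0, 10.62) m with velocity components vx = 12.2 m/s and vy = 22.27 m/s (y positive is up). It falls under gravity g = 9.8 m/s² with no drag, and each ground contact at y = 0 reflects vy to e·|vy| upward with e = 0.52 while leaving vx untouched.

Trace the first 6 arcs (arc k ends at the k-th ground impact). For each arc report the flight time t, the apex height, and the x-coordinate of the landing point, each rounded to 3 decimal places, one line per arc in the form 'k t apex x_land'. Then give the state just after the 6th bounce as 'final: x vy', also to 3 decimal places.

Arc 1: start y=10.620, vy=22.270 → t=4.980, apex=35.924, x_land=60.757, impact vy=-26.535
  bounce: vy ← 0.52·26.535 = 13.798
Arc 2: start y=0.000, vy=13.798 → t=2.816, apex=9.714, x_land=95.112, impact vy=-13.798
  bounce: vy ← 0.52·13.798 = 7.175
Arc 3: start y=0.000, vy=7.175 → t=1.464, apex=2.627, x_land=112.976, impact vy=-7.175
  bounce: vy ← 0.52·7.175 = 3.731
Arc 4: start y=0.000, vy=3.731 → t=0.761, apex=0.710, x_land=122.266, impact vy=-3.731
  bounce: vy ← 0.52·3.731 = 1.940
Arc 5: start y=0.000, vy=1.940 → t=0.396, apex=0.192, x_land=127.096, impact vy=-1.940
  bounce: vy ← 0.52·1.940 = 1.009
Arc 6: start y=0.000, vy=1.009 → t=0.206, apex=0.052, x_land=129.608, impact vy=-1.009
  bounce: vy ← 0.52·1.009 = 0.525

1 4.980 35.924 60.757
2 2.816 9.714 95.112
3 1.464 2.627 112.976
4 0.761 0.710 122.266
5 0.396 0.192 127.096
6 0.206 0.052 129.608
final: 129.608 0.525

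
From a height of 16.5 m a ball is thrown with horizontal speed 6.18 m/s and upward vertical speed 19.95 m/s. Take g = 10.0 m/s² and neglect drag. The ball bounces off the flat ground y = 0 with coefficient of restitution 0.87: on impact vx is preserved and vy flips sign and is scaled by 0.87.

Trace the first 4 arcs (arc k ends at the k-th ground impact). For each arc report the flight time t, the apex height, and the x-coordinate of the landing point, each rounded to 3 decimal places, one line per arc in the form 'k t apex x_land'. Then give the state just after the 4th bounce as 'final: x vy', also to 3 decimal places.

Arc 1: start y=16.500, vy=19.950 → t=4.693, apex=36.400, x_land=29.004, impact vy=-26.982
  bounce: vy ← 0.87·26.982 = 23.474
Arc 2: start y=0.000, vy=23.474 → t=4.695, apex=27.551, x_land=58.017, impact vy=-23.474
  bounce: vy ← 0.87·23.474 = 20.422
Arc 3: start y=0.000, vy=20.422 → t=4.084, apex=20.854, x_land=83.259, impact vy=-20.422
  bounce: vy ← 0.87·20.422 = 17.767
Arc 4: start y=0.000, vy=17.767 → t=3.553, apex=15.784, x_land=105.220, impact vy=-17.767
  bounce: vy ← 0.87·17.767 = 15.458

1 4.693 36.400 29.004
2 4.695 27.551 58.017
3 4.084 20.854 83.259
4 3.553 15.784 105.220
final: 105.220 15.458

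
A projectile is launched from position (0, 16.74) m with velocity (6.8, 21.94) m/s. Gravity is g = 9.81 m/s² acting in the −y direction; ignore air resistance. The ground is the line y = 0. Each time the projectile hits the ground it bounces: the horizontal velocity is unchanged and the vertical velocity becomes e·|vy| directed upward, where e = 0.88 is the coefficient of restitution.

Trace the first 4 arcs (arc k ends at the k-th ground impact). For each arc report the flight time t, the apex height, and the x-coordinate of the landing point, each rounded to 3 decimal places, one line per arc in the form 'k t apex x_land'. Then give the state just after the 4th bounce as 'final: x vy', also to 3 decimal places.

Arc 1: start y=16.740, vy=21.940 → t=5.137, apex=41.274, x_land=34.934, impact vy=-28.457
  bounce: vy ← 0.88·28.457 = 25.042
Arc 2: start y=0.000, vy=25.042 → t=5.105, apex=31.963, x_land=69.651, impact vy=-25.042
  bounce: vy ← 0.88·25.042 = 22.037
Arc 3: start y=0.000, vy=22.037 → t=4.493, apex=24.752, x_land=100.202, impact vy=-22.037
  bounce: vy ← 0.88·22.037 = 19.393
Arc 4: start y=0.000, vy=19.393 → t=3.954, apex=19.168, x_land=127.087, impact vy=-19.393
  bounce: vy ← 0.88·19.393 = 17.066

1 5.137 41.274 34.934
2 5.105 31.963 69.651
3 4.493 24.752 100.202
4 3.954 19.168 127.087
final: 127.087 17.066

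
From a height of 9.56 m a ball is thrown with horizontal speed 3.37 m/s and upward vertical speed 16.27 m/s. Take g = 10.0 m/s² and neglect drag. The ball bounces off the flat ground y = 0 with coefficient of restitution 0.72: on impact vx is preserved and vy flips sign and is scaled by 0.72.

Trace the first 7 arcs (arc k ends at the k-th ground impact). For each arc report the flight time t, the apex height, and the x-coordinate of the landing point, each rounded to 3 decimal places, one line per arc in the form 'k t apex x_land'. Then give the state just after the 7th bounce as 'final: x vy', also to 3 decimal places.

Arc 1: start y=9.560, vy=16.270 → t=3.762, apex=22.796, x_land=12.679, impact vy=-21.352
  bounce: vy ← 0.72·21.352 = 15.374
Arc 2: start y=0.000, vy=15.374 → t=3.075, apex=11.817, x_land=23.040, impact vy=-15.374
  bounce: vy ← 0.72·15.374 = 11.069
Arc 3: start y=0.000, vy=11.069 → t=2.214, apex=6.126, x_land=30.501, impact vy=-11.069
  bounce: vy ← 0.72·11.069 = 7.970
Arc 4: start y=0.000, vy=7.970 → t=1.594, apex=3.176, x_land=35.872, impact vy=-7.970
  bounce: vy ← 0.72·7.970 = 5.738
Arc 5: start y=0.000, vy=5.738 → t=1.148, apex=1.646, x_land=39.740, impact vy=-5.738
  bounce: vy ← 0.72·5.738 = 4.131
Arc 6: start y=0.000, vy=4.131 → t=0.826, apex=0.853, x_land=42.525, impact vy=-4.131
  bounce: vy ← 0.72·4.131 = 2.975
Arc 7: start y=0.000, vy=2.975 → t=0.595, apex=0.442, x_land=44.529, impact vy=-2.975
  bounce: vy ← 0.72·2.975 = 2.142

1 3.762 22.796 12.679
2 3.075 11.817 23.040
3 2.214 6.126 30.501
4 1.594 3.176 35.872
5 1.148 1.646 39.740
6 0.826 0.853 42.525
7 0.595 0.442 44.529
final: 44.529 2.142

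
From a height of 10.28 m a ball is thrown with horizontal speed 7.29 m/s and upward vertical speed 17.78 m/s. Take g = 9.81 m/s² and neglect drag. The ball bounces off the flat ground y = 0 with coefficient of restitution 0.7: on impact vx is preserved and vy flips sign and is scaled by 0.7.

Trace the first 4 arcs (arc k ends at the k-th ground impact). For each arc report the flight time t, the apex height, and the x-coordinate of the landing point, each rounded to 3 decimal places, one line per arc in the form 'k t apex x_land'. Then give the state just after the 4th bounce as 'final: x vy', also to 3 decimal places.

1 4.132 26.393 30.123
2 3.248 12.932 53.797
3 2.273 6.337 70.369
4 1.591 3.105 81.970
final: 81.970 5.464

Arc 1: start y=10.280, vy=17.780 → t=4.132, apex=26.393, x_land=30.123, impact vy=-22.756
  bounce: vy ← 0.7·22.756 = 15.929
Arc 2: start y=0.000, vy=15.929 → t=3.248, apex=12.932, x_land=53.797, impact vy=-15.929
  bounce: vy ← 0.7·15.929 = 11.150
Arc 3: start y=0.000, vy=11.150 → t=2.273, apex=6.337, x_land=70.369, impact vy=-11.150
  bounce: vy ← 0.7·11.150 = 7.805
Arc 4: start y=0.000, vy=7.805 → t=1.591, apex=3.105, x_land=81.970, impact vy=-7.805
  bounce: vy ← 0.7·7.805 = 5.464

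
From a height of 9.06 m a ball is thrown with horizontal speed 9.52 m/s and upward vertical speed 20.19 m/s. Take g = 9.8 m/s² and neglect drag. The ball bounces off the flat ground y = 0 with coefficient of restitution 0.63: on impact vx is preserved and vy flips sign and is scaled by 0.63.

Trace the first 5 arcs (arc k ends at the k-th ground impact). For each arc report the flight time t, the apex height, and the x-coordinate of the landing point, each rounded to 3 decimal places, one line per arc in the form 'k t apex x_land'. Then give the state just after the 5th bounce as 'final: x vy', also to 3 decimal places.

Arc 1: start y=9.060, vy=20.190 → t=4.529, apex=29.858, x_land=43.113, impact vy=-24.191
  bounce: vy ← 0.63·24.191 = 15.240
Arc 2: start y=0.000, vy=15.240 → t=3.110, apex=11.851, x_land=72.723, impact vy=-15.240
  bounce: vy ← 0.63·15.240 = 9.601
Arc 3: start y=0.000, vy=9.601 → t=1.959, apex=4.703, x_land=91.377, impact vy=-9.601
  bounce: vy ← 0.63·9.601 = 6.049
Arc 4: start y=0.000, vy=6.049 → t=1.234, apex=1.867, x_land=103.130, impact vy=-6.049
  bounce: vy ← 0.63·6.049 = 3.811
Arc 5: start y=0.000, vy=3.811 → t=0.778, apex=0.741, x_land=110.533, impact vy=-3.811
  bounce: vy ← 0.63·3.811 = 2.401

1 4.529 29.858 43.113
2 3.110 11.851 72.723
3 1.959 4.703 91.377
4 1.234 1.867 103.130
5 0.778 0.741 110.533
final: 110.533 2.401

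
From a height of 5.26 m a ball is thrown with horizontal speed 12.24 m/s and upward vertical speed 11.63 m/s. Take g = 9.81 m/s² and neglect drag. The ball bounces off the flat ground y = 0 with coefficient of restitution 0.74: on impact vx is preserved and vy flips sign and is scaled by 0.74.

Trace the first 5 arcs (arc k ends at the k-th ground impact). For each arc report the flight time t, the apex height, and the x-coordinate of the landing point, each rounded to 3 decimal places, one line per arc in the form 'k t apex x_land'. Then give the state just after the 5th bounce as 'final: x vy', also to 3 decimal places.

Arc 1: start y=5.260, vy=11.630 → t=2.760, apex=12.154, x_land=33.778, impact vy=-15.442
  bounce: vy ← 0.74·15.442 = 11.427
Arc 2: start y=0.000, vy=11.427 → t=2.330, apex=6.655, x_land=62.293, impact vy=-11.427
  bounce: vy ← 0.74·11.427 = 8.456
Arc 3: start y=0.000, vy=8.456 → t=1.724, apex=3.645, x_land=83.395, impact vy=-8.456
  bounce: vy ← 0.74·8.456 = 6.258
Arc 4: start y=0.000, vy=6.258 → t=1.276, apex=1.996, x_land=99.010, impact vy=-6.258
  bounce: vy ← 0.74·6.258 = 4.631
Arc 5: start y=0.000, vy=4.631 → t=0.944, apex=1.093, x_land=110.565, impact vy=-4.631
  bounce: vy ← 0.74·4.631 = 3.427

1 2.760 12.154 33.778
2 2.330 6.655 62.293
3 1.724 3.645 83.395
4 1.276 1.996 99.010
5 0.944 1.093 110.565
final: 110.565 3.427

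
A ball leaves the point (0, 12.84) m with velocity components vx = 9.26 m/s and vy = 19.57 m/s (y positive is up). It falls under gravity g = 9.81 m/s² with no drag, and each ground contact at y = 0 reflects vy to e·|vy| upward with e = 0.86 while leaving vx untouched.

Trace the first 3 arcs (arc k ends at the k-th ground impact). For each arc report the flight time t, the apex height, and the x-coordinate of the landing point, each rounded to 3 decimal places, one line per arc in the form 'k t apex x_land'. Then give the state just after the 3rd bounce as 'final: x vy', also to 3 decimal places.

Arc 1: start y=12.840, vy=19.570 → t=4.563, apex=32.360, x_land=42.257, impact vy=-25.197
  bounce: vy ← 0.86·25.197 = 21.670
Arc 2: start y=0.000, vy=21.670 → t=4.418, apex=23.934, x_land=83.167, impact vy=-21.670
  bounce: vy ← 0.86·21.670 = 18.636
Arc 3: start y=0.000, vy=18.636 → t=3.799, apex=17.701, x_land=118.349, impact vy=-18.636
  bounce: vy ← 0.86·18.636 = 16.027

1 4.563 32.360 42.257
2 4.418 23.934 83.167
3 3.799 17.701 118.349
final: 118.349 16.027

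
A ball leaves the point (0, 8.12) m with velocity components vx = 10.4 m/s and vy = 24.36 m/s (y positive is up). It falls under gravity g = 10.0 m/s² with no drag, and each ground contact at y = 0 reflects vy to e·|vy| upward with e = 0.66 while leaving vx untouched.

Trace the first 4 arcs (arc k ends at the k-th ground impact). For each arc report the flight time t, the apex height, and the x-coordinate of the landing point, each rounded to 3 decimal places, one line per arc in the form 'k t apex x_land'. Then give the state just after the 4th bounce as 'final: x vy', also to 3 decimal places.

Arc 1: start y=8.120, vy=24.360 → t=5.185, apex=37.790, x_land=53.926, impact vy=-27.492
  bounce: vy ← 0.66·27.492 = 18.145
Arc 2: start y=0.000, vy=18.145 → t=3.629, apex=16.462, x_land=91.667, impact vy=-18.145
  bounce: vy ← 0.66·18.145 = 11.976
Arc 3: start y=0.000, vy=11.976 → t=2.395, apex=7.171, x_land=116.576, impact vy=-11.976
  bounce: vy ← 0.66·11.976 = 7.904
Arc 4: start y=0.000, vy=7.904 → t=1.581, apex=3.124, x_land=133.016, impact vy=-7.904
  bounce: vy ← 0.66·7.904 = 5.217

1 5.185 37.790 53.926
2 3.629 16.462 91.667
3 2.395 7.171 116.576
4 1.581 3.124 133.016
final: 133.016 5.217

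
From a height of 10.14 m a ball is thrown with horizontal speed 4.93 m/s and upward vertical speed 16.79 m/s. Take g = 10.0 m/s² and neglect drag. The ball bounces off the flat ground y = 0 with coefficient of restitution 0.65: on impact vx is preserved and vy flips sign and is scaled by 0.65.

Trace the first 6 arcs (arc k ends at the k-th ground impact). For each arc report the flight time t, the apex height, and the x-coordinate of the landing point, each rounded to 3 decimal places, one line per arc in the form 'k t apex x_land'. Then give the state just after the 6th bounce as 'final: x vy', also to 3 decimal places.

1 3.881 24.235 19.131
2 2.862 10.239 33.241
3 1.860 4.326 42.413
4 1.209 1.828 48.374
5 0.786 0.772 52.249
6 0.511 0.326 54.768
final: 54.768 1.660

Arc 1: start y=10.140, vy=16.790 → t=3.881, apex=24.235, x_land=19.131, impact vy=-22.016
  bounce: vy ← 0.65·22.016 = 14.310
Arc 2: start y=0.000, vy=14.310 → t=2.862, apex=10.239, x_land=33.241, impact vy=-14.310
  bounce: vy ← 0.65·14.310 = 9.302
Arc 3: start y=0.000, vy=9.302 → t=1.860, apex=4.326, x_land=42.413, impact vy=-9.302
  bounce: vy ← 0.65·9.302 = 6.046
Arc 4: start y=0.000, vy=6.046 → t=1.209, apex=1.828, x_land=48.374, impact vy=-6.046
  bounce: vy ← 0.65·6.046 = 3.930
Arc 5: start y=0.000, vy=3.930 → t=0.786, apex=0.772, x_land=52.249, impact vy=-3.930
  bounce: vy ← 0.65·3.930 = 2.554
Arc 6: start y=0.000, vy=2.554 → t=0.511, apex=0.326, x_land=54.768, impact vy=-2.554
  bounce: vy ← 0.65·2.554 = 1.660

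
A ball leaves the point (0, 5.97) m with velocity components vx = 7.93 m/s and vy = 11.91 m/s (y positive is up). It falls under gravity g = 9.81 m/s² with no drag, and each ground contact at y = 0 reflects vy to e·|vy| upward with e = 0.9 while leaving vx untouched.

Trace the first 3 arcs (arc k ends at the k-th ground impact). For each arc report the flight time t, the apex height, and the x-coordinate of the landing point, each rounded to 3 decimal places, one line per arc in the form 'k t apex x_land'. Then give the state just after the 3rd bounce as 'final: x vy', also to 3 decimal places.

1 2.855 13.200 22.636
2 2.953 10.692 46.052
3 2.658 8.660 67.126
final: 67.126 11.732

Arc 1: start y=5.970, vy=11.910 → t=2.855, apex=13.200, x_land=22.636, impact vy=-16.093
  bounce: vy ← 0.9·16.093 = 14.484
Arc 2: start y=0.000, vy=14.484 → t=2.953, apex=10.692, x_land=46.052, impact vy=-14.484
  bounce: vy ← 0.9·14.484 = 13.035
Arc 3: start y=0.000, vy=13.035 → t=2.658, apex=8.660, x_land=67.126, impact vy=-13.035
  bounce: vy ← 0.9·13.035 = 11.732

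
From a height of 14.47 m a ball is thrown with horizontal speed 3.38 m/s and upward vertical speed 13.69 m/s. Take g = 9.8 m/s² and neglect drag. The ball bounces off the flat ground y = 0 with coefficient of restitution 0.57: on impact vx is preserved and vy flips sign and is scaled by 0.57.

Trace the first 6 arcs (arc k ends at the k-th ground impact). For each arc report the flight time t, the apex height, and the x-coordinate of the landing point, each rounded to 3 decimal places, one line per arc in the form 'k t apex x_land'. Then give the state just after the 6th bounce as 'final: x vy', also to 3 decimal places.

Arc 1: start y=14.470, vy=13.690 → t=3.612, apex=24.032, x_land=12.207, impact vy=-21.703
  bounce: vy ← 0.57·21.703 = 12.371
Arc 2: start y=0.000, vy=12.371 → t=2.525, apex=7.808, x_land=20.740, impact vy=-12.371
  bounce: vy ← 0.57·12.371 = 7.051
Arc 3: start y=0.000, vy=7.051 → t=1.439, apex=2.537, x_land=25.604, impact vy=-7.051
  bounce: vy ← 0.57·7.051 = 4.019
Arc 4: start y=0.000, vy=4.019 → t=0.820, apex=0.824, x_land=28.377, impact vy=-4.019
  bounce: vy ← 0.57·4.019 = 2.291
Arc 5: start y=0.000, vy=2.291 → t=0.468, apex=0.268, x_land=29.957, impact vy=-2.291
  bounce: vy ← 0.57·2.291 = 1.306
Arc 6: start y=0.000, vy=1.306 → t=0.267, apex=0.087, x_land=30.858, impact vy=-1.306
  bounce: vy ← 0.57·1.306 = 0.744

1 3.612 24.032 12.207
2 2.525 7.808 20.740
3 1.439 2.537 25.604
4 0.820 0.824 28.377
5 0.468 0.268 29.957
6 0.267 0.087 30.858
final: 30.858 0.744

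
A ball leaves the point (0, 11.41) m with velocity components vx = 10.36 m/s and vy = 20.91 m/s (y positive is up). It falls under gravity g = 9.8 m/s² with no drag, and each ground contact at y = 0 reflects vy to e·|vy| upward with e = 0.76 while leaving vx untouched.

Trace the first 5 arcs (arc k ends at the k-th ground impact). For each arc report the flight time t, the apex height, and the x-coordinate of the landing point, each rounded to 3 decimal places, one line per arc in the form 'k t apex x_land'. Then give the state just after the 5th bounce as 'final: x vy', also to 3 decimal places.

1 4.757 33.718 49.281
2 3.987 19.475 90.589
3 3.030 11.249 121.983
4 2.303 6.497 145.843
5 1.750 3.753 163.976
final: 163.976 6.518

Arc 1: start y=11.410, vy=20.910 → t=4.757, apex=33.718, x_land=49.281, impact vy=-25.707
  bounce: vy ← 0.76·25.707 = 19.538
Arc 2: start y=0.000, vy=19.538 → t=3.987, apex=19.475, x_land=90.589, impact vy=-19.538
  bounce: vy ← 0.76·19.538 = 14.849
Arc 3: start y=0.000, vy=14.849 → t=3.030, apex=11.249, x_land=121.983, impact vy=-14.849
  bounce: vy ← 0.76·14.849 = 11.285
Arc 4: start y=0.000, vy=11.285 → t=2.303, apex=6.497, x_land=145.843, impact vy=-11.285
  bounce: vy ← 0.76·11.285 = 8.577
Arc 5: start y=0.000, vy=8.577 → t=1.750, apex=3.753, x_land=163.976, impact vy=-8.577
  bounce: vy ← 0.76·8.577 = 6.518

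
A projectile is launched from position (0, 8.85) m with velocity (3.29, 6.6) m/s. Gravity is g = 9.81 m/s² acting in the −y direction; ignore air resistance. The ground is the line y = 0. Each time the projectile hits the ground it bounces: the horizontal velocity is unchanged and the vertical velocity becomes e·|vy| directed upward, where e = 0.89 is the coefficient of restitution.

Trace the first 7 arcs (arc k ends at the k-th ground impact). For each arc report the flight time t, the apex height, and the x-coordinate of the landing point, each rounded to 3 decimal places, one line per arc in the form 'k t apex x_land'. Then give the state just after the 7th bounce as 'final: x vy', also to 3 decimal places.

1 2.175 11.070 7.156
2 2.674 8.769 15.954
3 2.380 6.946 23.784
4 2.118 5.502 30.753
5 1.885 4.358 36.955
6 1.678 3.452 42.475
7 1.493 2.734 47.387
final: 47.387 6.519

Arc 1: start y=8.850, vy=6.600 → t=2.175, apex=11.070, x_land=7.156, impact vy=-14.738
  bounce: vy ← 0.89·14.738 = 13.116
Arc 2: start y=0.000, vy=13.116 → t=2.674, apex=8.769, x_land=15.954, impact vy=-13.116
  bounce: vy ← 0.89·13.116 = 11.674
Arc 3: start y=0.000, vy=11.674 → t=2.380, apex=6.946, x_land=23.784, impact vy=-11.674
  bounce: vy ← 0.89·11.674 = 10.390
Arc 4: start y=0.000, vy=10.390 → t=2.118, apex=5.502, x_land=30.753, impact vy=-10.390
  bounce: vy ← 0.89·10.390 = 9.247
Arc 5: start y=0.000, vy=9.247 → t=1.885, apex=4.358, x_land=36.955, impact vy=-9.247
  bounce: vy ← 0.89·9.247 = 8.230
Arc 6: start y=0.000, vy=8.230 → t=1.678, apex=3.452, x_land=42.475, impact vy=-8.230
  bounce: vy ← 0.89·8.230 = 7.324
Arc 7: start y=0.000, vy=7.324 → t=1.493, apex=2.734, x_land=47.387, impact vy=-7.324
  bounce: vy ← 0.89·7.324 = 6.519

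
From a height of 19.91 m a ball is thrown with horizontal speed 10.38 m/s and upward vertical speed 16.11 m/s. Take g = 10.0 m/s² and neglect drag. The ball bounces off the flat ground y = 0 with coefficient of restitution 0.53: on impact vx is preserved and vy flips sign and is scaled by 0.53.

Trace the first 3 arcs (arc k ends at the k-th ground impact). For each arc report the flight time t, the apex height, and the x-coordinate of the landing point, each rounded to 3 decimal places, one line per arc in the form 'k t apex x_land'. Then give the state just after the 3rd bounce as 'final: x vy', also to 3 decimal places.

Arc 1: start y=19.910, vy=16.110 → t=4.176, apex=32.887, x_land=43.343, impact vy=-25.646
  bounce: vy ← 0.53·25.646 = 13.593
Arc 2: start y=0.000, vy=13.593 → t=2.719, apex=9.238, x_land=71.561, impact vy=-13.593
  bounce: vy ← 0.53·13.593 = 7.204
Arc 3: start y=0.000, vy=7.204 → t=1.441, apex=2.595, x_land=86.517, impact vy=-7.204
  bounce: vy ← 0.53·7.204 = 3.818

1 4.176 32.887 43.343
2 2.719 9.238 71.561
3 1.441 2.595 86.517
final: 86.517 3.818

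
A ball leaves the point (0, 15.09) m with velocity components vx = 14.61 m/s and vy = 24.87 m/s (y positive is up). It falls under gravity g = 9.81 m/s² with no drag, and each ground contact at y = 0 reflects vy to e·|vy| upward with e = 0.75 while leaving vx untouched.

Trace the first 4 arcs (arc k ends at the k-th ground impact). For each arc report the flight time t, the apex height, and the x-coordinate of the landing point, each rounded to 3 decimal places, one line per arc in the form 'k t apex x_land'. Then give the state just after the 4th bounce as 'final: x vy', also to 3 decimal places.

Arc 1: start y=15.090, vy=24.870 → t=5.618, apex=46.615, x_land=82.078, impact vy=-30.242
  bounce: vy ← 0.75·30.242 = 22.682
Arc 2: start y=0.000, vy=22.682 → t=4.624, apex=26.221, x_land=149.637, impact vy=-22.682
  bounce: vy ← 0.75·22.682 = 17.011
Arc 3: start y=0.000, vy=17.011 → t=3.468, apex=14.749, x_land=200.307, impact vy=-17.011
  bounce: vy ← 0.75·17.011 = 12.758
Arc 4: start y=0.000, vy=12.758 → t=2.601, apex=8.296, x_land=238.309, impact vy=-12.758
  bounce: vy ← 0.75·12.758 = 9.569

1 5.618 46.615 82.078
2 4.624 26.221 149.637
3 3.468 14.749 200.307
4 2.601 8.296 238.309
final: 238.309 9.569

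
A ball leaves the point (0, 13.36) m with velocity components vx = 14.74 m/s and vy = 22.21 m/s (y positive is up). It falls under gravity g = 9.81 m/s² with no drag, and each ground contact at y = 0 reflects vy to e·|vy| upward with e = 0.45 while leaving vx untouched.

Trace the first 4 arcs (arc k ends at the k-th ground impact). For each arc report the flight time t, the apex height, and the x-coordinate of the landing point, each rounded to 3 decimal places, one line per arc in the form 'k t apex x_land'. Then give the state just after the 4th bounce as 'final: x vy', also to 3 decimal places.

1 5.066 38.502 74.669
2 2.522 7.797 111.836
3 1.135 1.579 128.561
4 0.511 0.320 136.088
final: 136.088 1.127

Arc 1: start y=13.360, vy=22.210 → t=5.066, apex=38.502, x_land=74.669, impact vy=-27.485
  bounce: vy ← 0.45·27.485 = 12.368
Arc 2: start y=0.000, vy=12.368 → t=2.522, apex=7.797, x_land=111.836, impact vy=-12.368
  bounce: vy ← 0.45·12.368 = 5.566
Arc 3: start y=0.000, vy=5.566 → t=1.135, apex=1.579, x_land=128.561, impact vy=-5.566
  bounce: vy ← 0.45·5.566 = 2.505
Arc 4: start y=0.000, vy=2.505 → t=0.511, apex=0.320, x_land=136.088, impact vy=-2.505
  bounce: vy ← 0.45·2.505 = 1.127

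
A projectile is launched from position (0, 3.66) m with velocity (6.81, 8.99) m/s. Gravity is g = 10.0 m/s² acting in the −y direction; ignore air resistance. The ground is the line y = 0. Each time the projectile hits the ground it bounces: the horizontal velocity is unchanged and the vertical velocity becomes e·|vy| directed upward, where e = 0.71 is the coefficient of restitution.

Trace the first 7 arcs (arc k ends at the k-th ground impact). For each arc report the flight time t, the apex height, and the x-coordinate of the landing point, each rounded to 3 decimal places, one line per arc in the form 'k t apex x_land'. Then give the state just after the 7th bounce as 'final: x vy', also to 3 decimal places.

1 2.140 7.701 14.574
2 1.762 3.882 26.575
3 1.251 1.957 35.096
4 0.888 0.987 41.146
5 0.631 0.497 45.441
6 0.448 0.251 48.491
7 0.318 0.126 50.656
final: 50.656 1.129

Arc 1: start y=3.660, vy=8.990 → t=2.140, apex=7.701, x_land=14.574, impact vy=-12.410
  bounce: vy ← 0.71·12.410 = 8.811
Arc 2: start y=0.000, vy=8.811 → t=1.762, apex=3.882, x_land=26.575, impact vy=-8.811
  bounce: vy ← 0.71·8.811 = 6.256
Arc 3: start y=0.000, vy=6.256 → t=1.251, apex=1.957, x_land=35.096, impact vy=-6.256
  bounce: vy ← 0.71·6.256 = 4.442
Arc 4: start y=0.000, vy=4.442 → t=0.888, apex=0.987, x_land=41.146, impact vy=-4.442
  bounce: vy ← 0.71·4.442 = 3.154
Arc 5: start y=0.000, vy=3.154 → t=0.631, apex=0.497, x_land=45.441, impact vy=-3.154
  bounce: vy ← 0.71·3.154 = 2.239
Arc 6: start y=0.000, vy=2.239 → t=0.448, apex=0.251, x_land=48.491, impact vy=-2.239
  bounce: vy ← 0.71·2.239 = 1.590
Arc 7: start y=0.000, vy=1.590 → t=0.318, apex=0.126, x_land=50.656, impact vy=-1.590
  bounce: vy ← 0.71·1.590 = 1.129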